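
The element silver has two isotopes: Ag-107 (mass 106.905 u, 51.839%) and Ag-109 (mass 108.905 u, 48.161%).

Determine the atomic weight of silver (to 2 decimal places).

The abundance-weighted mean is 0.51839 × 106.905 + 0.48161 × 108.905
= 55.4185 + 52.4497 = 107.8682 u

107.87 u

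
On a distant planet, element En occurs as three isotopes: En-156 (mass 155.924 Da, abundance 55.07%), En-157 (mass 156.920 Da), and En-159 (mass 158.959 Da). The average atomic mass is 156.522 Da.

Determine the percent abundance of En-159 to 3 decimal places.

Let x and y be the fractions of En-157 and En-159. Then x + y = 1 − 0.5507 = 0.4493 and 156.920x + 158.959y = 156.522 − 0.5507×155.924 = 70.6546532.
Substituting: 156.920x + 158.959(0.4493 − x) = 70.6546532
(156.920 − 158.959)x = -0.7656255  ⇒  x = 0.37549, y = 0.07381
En-157: 37.549%, En-159: 7.381%.

7.381%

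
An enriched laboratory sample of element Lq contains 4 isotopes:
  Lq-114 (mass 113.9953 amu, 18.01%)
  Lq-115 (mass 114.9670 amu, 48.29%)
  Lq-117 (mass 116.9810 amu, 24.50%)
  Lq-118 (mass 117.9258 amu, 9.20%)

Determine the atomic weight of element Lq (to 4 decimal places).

Average mass = Σ (abundance × isotope mass) = 0.1801 × 113.9953 + 0.4829 × 114.9670 + 0.2450 × 116.9810 + 0.0920 × 117.9258
= 20.53055 + 55.51756 + 28.66035 + 10.84917 = 115.55763 amu

115.5576 amu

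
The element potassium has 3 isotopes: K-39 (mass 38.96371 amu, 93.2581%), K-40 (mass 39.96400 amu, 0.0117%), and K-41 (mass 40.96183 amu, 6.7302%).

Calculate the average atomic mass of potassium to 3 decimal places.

Ar = Σ fᵢ·mᵢ = 0.932581 × 38.96371 + 0.000117 × 39.96400 + 0.067302 × 40.96183
= 36.336816 + 0.004676 + 2.756813 = 39.098305 amu

39.098 amu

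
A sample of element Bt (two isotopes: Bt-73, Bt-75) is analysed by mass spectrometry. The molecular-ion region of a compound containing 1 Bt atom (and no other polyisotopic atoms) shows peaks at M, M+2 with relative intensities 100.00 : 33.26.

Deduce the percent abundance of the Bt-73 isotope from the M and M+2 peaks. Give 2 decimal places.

75.04%

Let p = fractional abundance of Bt-73. I(M+2)/I(M) = [C(1,1)·p^0·(1−p)] / p^1 = 1·(1−p)/p = 33.26/100.00 = 0.3326
(1−p)/p = 0.3326/1 = 0.3326  ⇒  p = 1/(1 + 0.3326) = 0.7504
Bt-73: 75.04%, Bt-75: 24.96%.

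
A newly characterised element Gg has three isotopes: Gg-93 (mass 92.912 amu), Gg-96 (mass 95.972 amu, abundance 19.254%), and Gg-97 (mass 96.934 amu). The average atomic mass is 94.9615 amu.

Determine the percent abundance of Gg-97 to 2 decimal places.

The remaining 80.746% is split between Gg-93 (fraction x) and Gg-97 (fraction 0.80746 − x).
Substituting: 92.912x + 96.934(0.80746 − x) = 76.48305112
(92.912 − 96.934)x = -1.78727652  ⇒  x = 0.44438, y = 0.36308
Gg-93: 44.44%, Gg-97: 36.31%.

36.31%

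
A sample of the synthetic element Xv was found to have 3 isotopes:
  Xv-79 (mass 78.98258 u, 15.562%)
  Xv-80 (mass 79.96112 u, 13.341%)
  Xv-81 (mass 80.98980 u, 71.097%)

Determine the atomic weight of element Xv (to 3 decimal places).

80.540 u

The abundance-weighted mean is 0.15562 × 78.98258 + 0.13341 × 79.96112 + 0.71097 × 80.98980
= 12.291269 + 10.667613 + 57.581318 = 80.540200 u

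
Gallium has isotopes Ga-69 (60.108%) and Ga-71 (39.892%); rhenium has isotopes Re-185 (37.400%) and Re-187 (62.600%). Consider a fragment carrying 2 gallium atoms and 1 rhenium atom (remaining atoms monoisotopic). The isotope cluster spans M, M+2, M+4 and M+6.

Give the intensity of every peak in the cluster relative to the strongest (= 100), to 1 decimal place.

Gallium pattern (n=2): 0.36129717 : 0.47956567 : 0.15913717
Rhenium pattern (n=1): 0.3740 : 0.6260
Convolve the two distributions (both contribute in 2-u steps):
  M: 0.36129717×0.3740 = 0.135125
  M+2: 0.36129717×0.6260 + 0.47956567×0.3740 = 0.405530
  M+4: 0.47956567×0.6260 + 0.15913717×0.3740 = 0.359725
  M+6: 0.15913717×0.6260 = 0.099620
Scale to base peak (0.405530) = 100: 33.3 : 100.0 : 88.7 : 24.6

33.3 : 100.0 : 88.7 : 24.6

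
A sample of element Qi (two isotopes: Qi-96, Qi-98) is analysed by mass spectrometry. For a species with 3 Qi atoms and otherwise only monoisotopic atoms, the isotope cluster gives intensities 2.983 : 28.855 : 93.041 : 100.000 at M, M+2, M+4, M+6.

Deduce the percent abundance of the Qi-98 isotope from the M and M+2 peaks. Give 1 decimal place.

If p is the fraction of Qi that is Qi-96, then I(M+2)/I(M) = [C(3,1)·p^2·(1−p)] / p^3 = 3·(1−p)/p = 28.855/2.983 = 9.6731
(1−p)/p = 9.6731/3 = 3.2244  ⇒  p = 1/(1 + 3.2244) = 0.2367
Qi-96: 23.7%, Qi-98: 76.3%.

76.3%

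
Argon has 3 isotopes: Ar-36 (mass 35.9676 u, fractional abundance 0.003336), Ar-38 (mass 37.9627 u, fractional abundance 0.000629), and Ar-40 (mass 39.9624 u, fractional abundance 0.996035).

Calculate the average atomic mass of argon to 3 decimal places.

Weight each isotope mass by its fractional abundance: 0.003336 × 35.9676 + 0.000629 × 37.9627 + 0.996035 × 39.9624
= 0.11999 + 0.02388 + 39.80395 = 39.94782 u

39.948 u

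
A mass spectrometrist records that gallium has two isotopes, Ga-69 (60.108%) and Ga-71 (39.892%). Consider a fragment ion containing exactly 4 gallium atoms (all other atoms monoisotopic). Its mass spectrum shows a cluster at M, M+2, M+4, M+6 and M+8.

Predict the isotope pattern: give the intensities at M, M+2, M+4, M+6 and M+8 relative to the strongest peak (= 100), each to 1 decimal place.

37.7 : 100.0 : 99.6 : 44.0 : 7.3

The 4 Ga atoms are independent, so intensities follow the terms of (0.60108 + 0.39892)^4.
P(M) = 0.60108^4 = 0.130536
P(M+2) = 4 × 0.60108^3 × 0.39892^1 = 0.346531
P(M+4) = 6 × 0.60108^2 × 0.39892^2 = 0.344975
P(M+6) = 4 × 0.60108^1 × 0.39892^3 = 0.152633
P(M+8) = 0.39892^4 = 0.025325
The M+2 peak is largest (0.346531); scaling to 100 gives 37.7 : 100.0 : 99.6 : 44.0 : 7.3.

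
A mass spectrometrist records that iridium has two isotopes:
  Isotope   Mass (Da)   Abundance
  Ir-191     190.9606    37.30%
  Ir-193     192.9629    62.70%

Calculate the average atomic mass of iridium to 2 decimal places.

192.22 Da

The abundance-weighted mean is 0.3730 × 190.9606 + 0.6270 × 192.9629
= 71.22830 + 120.98774 = 192.21604 Da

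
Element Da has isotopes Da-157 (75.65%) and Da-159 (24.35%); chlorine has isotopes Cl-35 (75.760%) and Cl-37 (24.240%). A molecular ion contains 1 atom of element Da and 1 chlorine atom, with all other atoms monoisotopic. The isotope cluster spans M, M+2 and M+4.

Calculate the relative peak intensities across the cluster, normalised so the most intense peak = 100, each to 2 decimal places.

Element Da pattern (n=1): 0.7565 : 0.2435
Chlorine pattern (n=1): 0.7576 : 0.2424
Convolve the two distributions (both contribute in 2-u steps):
  M: 0.7565×0.7576 = 0.573124
  M+2: 0.7565×0.2424 + 0.2435×0.7576 = 0.367851
  M+4: 0.2435×0.2424 = 0.059024
Scale to base peak (0.573124) = 100: 100.00 : 64.18 : 10.30

100.00 : 64.18 : 10.30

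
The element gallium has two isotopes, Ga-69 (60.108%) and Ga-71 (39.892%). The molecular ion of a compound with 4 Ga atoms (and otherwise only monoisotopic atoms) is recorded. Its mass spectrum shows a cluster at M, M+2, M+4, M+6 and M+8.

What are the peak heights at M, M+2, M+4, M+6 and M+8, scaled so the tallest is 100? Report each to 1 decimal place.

The 4 Ga atoms are independent, so intensities follow the terms of (0.60108 + 0.39892)^4.
P(M) = 0.60108^4 = 0.130536
P(M+2) = 4 × 0.60108^3 × 0.39892^1 = 0.346531
P(M+4) = 6 × 0.60108^2 × 0.39892^2 = 0.344975
P(M+6) = 4 × 0.60108^1 × 0.39892^3 = 0.152633
P(M+8) = 0.39892^4 = 0.025325
The M+2 peak is largest (0.346531); scaling to 100 gives 37.7 : 100.0 : 99.6 : 44.0 : 7.3.

37.7 : 100.0 : 99.6 : 44.0 : 7.3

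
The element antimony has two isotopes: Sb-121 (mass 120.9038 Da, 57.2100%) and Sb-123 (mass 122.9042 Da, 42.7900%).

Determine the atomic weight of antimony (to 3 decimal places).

121.760 Da

Average mass = Σ (abundance × isotope mass) = 0.572100 × 120.9038 + 0.427900 × 122.9042
= 69.16906 + 52.59071 = 121.75977 Da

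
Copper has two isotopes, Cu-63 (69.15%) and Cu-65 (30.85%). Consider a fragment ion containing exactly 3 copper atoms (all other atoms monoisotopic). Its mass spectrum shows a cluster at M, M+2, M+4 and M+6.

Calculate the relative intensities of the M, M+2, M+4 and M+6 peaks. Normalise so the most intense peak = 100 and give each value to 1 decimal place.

74.7 : 100.0 : 44.6 : 6.6

Expanding (0.6915 + 0.3085)^3:
P(M) = 0.6915^3 = 0.330656
P(M+2) = 3 × 0.6915^2 × 0.3085^1 = 0.442548
P(M+4) = 3 × 0.6915^1 × 0.3085^2 = 0.197435
P(M+6) = 0.3085^3 = 0.029361
The M+2 peak is largest (0.442548); scaling to 100 gives 74.7 : 100.0 : 44.6 : 6.6.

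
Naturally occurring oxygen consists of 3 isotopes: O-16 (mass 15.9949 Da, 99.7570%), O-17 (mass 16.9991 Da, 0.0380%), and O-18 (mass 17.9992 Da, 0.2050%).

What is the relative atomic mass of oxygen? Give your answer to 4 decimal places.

Weight each isotope mass by its fractional abundance: 0.997570 × 15.9949 + 0.000380 × 16.9991 + 0.002050 × 17.9992
= 15.95603 + 0.00646 + 0.03690 = 15.99939 Da

15.9994 Da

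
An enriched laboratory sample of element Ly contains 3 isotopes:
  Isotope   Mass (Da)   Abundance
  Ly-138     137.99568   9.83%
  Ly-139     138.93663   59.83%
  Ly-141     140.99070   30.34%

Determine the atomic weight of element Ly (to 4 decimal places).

Ar = Σ fᵢ·mᵢ = 0.0983 × 137.99568 + 0.5983 × 138.93663 + 0.3034 × 140.99070
= 13.564975 + 83.125786 + 42.776578 = 139.467339 Da

139.4673 Da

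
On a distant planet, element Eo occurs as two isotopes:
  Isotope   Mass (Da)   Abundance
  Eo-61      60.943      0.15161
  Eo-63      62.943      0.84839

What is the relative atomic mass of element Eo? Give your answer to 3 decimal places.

62.640 Da

Ar = Σ fᵢ·mᵢ = 0.15161 × 60.943 + 0.84839 × 62.943
= 9.2396 + 53.4002 = 62.6398 Da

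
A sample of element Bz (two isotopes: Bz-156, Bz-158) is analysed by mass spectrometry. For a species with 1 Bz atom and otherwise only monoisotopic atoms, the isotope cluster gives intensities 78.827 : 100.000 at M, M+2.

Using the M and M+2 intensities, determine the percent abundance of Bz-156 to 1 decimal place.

Write p for the Bz-156 fraction. I(M+2)/I(M) = [C(1,1)·p^0·(1−p)] / p^1 = 1·(1−p)/p = 100.000/78.827 = 1.2686
(1−p)/p = 1.2686/1 = 1.2686  ⇒  p = 1/(1 + 1.2686) = 0.4408
Bz-156: 44.1%, Bz-158: 55.9%.

44.1%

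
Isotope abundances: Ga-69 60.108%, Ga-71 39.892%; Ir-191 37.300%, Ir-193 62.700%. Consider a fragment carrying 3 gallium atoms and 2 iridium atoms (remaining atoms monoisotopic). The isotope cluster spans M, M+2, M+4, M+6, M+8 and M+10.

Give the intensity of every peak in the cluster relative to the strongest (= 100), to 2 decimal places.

9.22 : 49.38 : 100.00 : 95.57 : 43.51 : 7.62

Gallium pattern (n=3): 0.2171685 : 0.432386 : 0.2869625 : 0.063483
Iridium pattern (n=2): 0.139129 : 0.467742 : 0.393129
Convolve the two distributions (both contribute in 2-u steps):
  M: 0.2171685×0.139129 = 0.030214
  M+2: 0.2171685×0.467742 + 0.432386×0.139129 = 0.161736
  M+4: 0.2171685×0.393129 + 0.432386×0.467742 + 0.2869625×0.139129 = 0.327545
  M+6: 0.432386×0.393129 + 0.2869625×0.467742 + 0.063483×0.139129 = 0.313040
  M+8: 0.2869625×0.393129 + 0.063483×0.467742 = 0.142507
  M+10: 0.063483×0.393129 = 0.024957
Scale to base peak (0.327545) = 100: 9.22 : 49.38 : 100.00 : 95.57 : 43.51 : 7.62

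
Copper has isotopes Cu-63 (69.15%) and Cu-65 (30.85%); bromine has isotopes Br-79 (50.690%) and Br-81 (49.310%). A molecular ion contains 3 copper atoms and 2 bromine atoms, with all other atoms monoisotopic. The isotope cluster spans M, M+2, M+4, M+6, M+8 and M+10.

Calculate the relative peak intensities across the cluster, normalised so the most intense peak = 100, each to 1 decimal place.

24.1 : 79.2 : 100.0 : 60.7 : 17.8 : 2.0

Copper pattern (n=3): 0.33065611 : 0.44254842 : 0.19743483 : 0.02936064
Bromine pattern (n=2): 0.25694761 : 0.49990478 : 0.24314761
Convolve the two distributions (both contribute in 2-u steps):
  M: 0.33065611×0.25694761 = 0.084961
  M+2: 0.33065611×0.49990478 + 0.44254842×0.25694761 = 0.279008
  M+4: 0.33065611×0.24314761 + 0.44254842×0.49990478 + 0.19743483×0.25694761 = 0.352361
  M+6: 0.44254842×0.24314761 + 0.19743483×0.49990478 + 0.02936064×0.25694761 = 0.213847
  M+8: 0.19743483×0.24314761 + 0.02936064×0.49990478 = 0.062683
  M+10: 0.02936064×0.24314761 = 0.007139
Scale to base peak (0.352361) = 100: 24.1 : 79.2 : 100.0 : 60.7 : 17.8 : 2.0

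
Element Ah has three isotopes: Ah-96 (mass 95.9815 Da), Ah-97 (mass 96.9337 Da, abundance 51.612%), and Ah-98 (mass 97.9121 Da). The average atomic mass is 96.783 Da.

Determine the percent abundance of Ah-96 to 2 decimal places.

The remaining 48.388% is split between Ah-96 (fraction x) and Ah-98 (fraction 0.48388 − x).
Substituting: 95.9815x + 97.9121(0.48388 − x) = 46.753578756
(95.9815 − 97.9121)x = -0.624128192  ⇒  x = 0.32328, y = 0.16060
Ah-96: 32.33%, Ah-98: 16.06%.

32.33%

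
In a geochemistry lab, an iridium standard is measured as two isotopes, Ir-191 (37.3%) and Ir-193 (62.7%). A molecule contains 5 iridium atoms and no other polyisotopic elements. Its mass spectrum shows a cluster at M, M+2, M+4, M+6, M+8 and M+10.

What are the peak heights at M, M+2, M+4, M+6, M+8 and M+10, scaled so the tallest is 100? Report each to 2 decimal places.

2.11 : 17.70 : 59.49 : 100.00 : 84.05 : 28.26

Each Ir atom is independently Ir-191 (p = 0.373) or Ir-193 (q = 0.627); the cluster is the binomial expansion (p + q)^5.
P(M) = 0.373^5 = 0.007220
P(M+2) = 5 × 0.373^4 × 0.627^1 = 0.060684
P(M+4) = 10 × 0.373^3 × 0.627^2 = 0.204015
P(M+6) = 10 × 0.373^2 × 0.627^3 = 0.342942
P(M+8) = 5 × 0.373^1 × 0.627^4 = 0.288237
P(M+10) = 0.627^5 = 0.096903
The M+6 peak is largest (0.342942); scaling to 100 gives 2.11 : 17.70 : 59.49 : 100.00 : 84.05 : 28.26.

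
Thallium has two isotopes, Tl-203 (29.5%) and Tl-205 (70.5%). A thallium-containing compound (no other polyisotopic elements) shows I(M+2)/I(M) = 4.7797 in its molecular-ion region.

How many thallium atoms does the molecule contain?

2

With n Tl atoms, P(M+2)/P(M) = C(n,1)·p^(n−1)q / p^n = n·q/p = n · 0.705/0.295.
n = 4.7797 × 0.295/0.705 = 2.00 ≈ 2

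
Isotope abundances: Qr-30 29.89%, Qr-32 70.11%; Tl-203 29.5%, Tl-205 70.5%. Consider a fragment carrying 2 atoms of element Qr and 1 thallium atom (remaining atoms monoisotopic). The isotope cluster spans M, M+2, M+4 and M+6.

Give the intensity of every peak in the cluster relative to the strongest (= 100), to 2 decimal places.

5.98 : 42.37 : 100.00 : 78.67

Element Qr pattern (n=2): 0.08934121 : 0.41911758 : 0.49154121
Thallium pattern (n=1): 0.2950 : 0.7050
Convolve the two distributions (both contribute in 2-u steps):
  M: 0.08934121×0.2950 = 0.026356
  M+2: 0.08934121×0.7050 + 0.41911758×0.2950 = 0.186625
  M+4: 0.41911758×0.7050 + 0.49154121×0.2950 = 0.440483
  M+6: 0.49154121×0.7050 = 0.346537
Scale to base peak (0.440483) = 100: 5.98 : 42.37 : 100.00 : 78.67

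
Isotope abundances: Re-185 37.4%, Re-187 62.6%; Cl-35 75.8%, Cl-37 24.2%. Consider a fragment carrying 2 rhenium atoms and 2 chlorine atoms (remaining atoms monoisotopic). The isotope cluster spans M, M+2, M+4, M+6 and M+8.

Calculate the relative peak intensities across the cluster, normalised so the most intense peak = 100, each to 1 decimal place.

Rhenium pattern (n=2): 0.139876 : 0.468248 : 0.391876
Chlorine pattern (n=2): 0.574564 : 0.366872 : 0.058564
Convolve the two distributions (both contribute in 2-u steps):
  M: 0.139876×0.574564 = 0.080368
  M+2: 0.139876×0.366872 + 0.468248×0.574564 = 0.320355
  M+4: 0.139876×0.058564 + 0.468248×0.366872 + 0.391876×0.574564 = 0.405137
  M+6: 0.468248×0.058564 + 0.391876×0.366872 = 0.171191
  M+8: 0.391876×0.058564 = 0.022950
Scale to base peak (0.405137) = 100: 19.8 : 79.1 : 100.0 : 42.3 : 5.7

19.8 : 79.1 : 100.0 : 42.3 : 5.7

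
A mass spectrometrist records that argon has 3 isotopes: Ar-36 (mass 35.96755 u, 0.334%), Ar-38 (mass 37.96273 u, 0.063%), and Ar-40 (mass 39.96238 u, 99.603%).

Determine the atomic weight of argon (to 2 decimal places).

Average mass = Σ (abundance × isotope mass) = 0.00334 × 35.96755 + 0.00063 × 37.96273 + 0.99603 × 39.96238
= 0.120132 + 0.023917 + 39.803729 = 39.947778 u

39.95 u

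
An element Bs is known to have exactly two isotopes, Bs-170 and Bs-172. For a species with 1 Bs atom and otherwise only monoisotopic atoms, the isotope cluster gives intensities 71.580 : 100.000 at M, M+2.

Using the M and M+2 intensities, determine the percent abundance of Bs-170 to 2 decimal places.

Let p = fractional abundance of Bs-170. I(M+2)/I(M) = [C(1,1)·p^0·(1−p)] / p^1 = 1·(1−p)/p = 100.000/71.580 = 1.3970
(1−p)/p = 1.3970/1 = 1.3970  ⇒  p = 1/(1 + 1.3970) = 0.4172
Bs-170: 41.72%, Bs-172: 58.28%.

41.72%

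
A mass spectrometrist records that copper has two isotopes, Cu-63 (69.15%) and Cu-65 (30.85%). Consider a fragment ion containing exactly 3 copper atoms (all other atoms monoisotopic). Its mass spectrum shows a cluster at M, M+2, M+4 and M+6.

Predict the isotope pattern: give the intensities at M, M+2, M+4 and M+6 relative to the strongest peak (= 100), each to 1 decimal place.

74.7 : 100.0 : 44.6 : 6.6

Each Cu atom is independently Cu-63 (p = 0.6915) or Cu-65 (q = 0.3085); the cluster is the binomial expansion (p + q)^3.
P(M) = 0.6915^3 = 0.330656
P(M+2) = 3 × 0.6915^2 × 0.3085^1 = 0.442548
P(M+4) = 3 × 0.6915^1 × 0.3085^2 = 0.197435
P(M+6) = 0.3085^3 = 0.029361
The M+2 peak is largest (0.442548); scaling to 100 gives 74.7 : 100.0 : 44.6 : 6.6.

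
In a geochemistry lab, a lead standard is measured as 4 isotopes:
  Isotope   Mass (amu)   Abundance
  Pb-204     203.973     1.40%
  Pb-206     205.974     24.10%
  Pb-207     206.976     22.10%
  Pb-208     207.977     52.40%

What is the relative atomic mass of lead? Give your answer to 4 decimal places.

Average mass = Σ (abundance × isotope mass) = 0.0140 × 203.973 + 0.2410 × 205.974 + 0.2210 × 206.976 + 0.5240 × 207.977
= 2.85562 + 49.63973 + 45.74170 + 108.97995 = 207.21700 amu

207.2170 amu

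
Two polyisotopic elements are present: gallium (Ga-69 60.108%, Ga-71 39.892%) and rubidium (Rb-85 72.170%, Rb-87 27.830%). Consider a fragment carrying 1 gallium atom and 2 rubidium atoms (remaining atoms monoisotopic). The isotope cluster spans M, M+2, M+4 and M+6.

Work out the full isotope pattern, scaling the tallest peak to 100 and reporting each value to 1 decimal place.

69.7 : 100.0 : 46.0 : 6.9

Gallium pattern (n=1): 0.60108 : 0.39892
Rubidium pattern (n=2): 0.52085089 : 0.40169822 : 0.07745089
Convolve the two distributions (both contribute in 2-u steps):
  M: 0.60108×0.52085089 = 0.313073
  M+2: 0.60108×0.40169822 + 0.39892×0.52085089 = 0.449231
  M+4: 0.60108×0.07745089 + 0.39892×0.40169822 = 0.206800
  M+6: 0.39892×0.07745089 = 0.030897
Scale to base peak (0.449231) = 100: 69.7 : 100.0 : 46.0 : 6.9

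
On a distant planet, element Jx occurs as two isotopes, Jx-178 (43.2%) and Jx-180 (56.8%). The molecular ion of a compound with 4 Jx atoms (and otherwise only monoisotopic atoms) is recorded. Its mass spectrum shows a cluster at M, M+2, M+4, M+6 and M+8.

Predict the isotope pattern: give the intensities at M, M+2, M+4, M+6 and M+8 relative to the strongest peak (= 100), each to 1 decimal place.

9.6 : 50.7 : 100.0 : 87.7 : 28.8

Expanding (0.432 + 0.568)^4:
P(M) = 0.432^4 = 0.034829
P(M+2) = 4 × 0.432^3 × 0.568^1 = 0.183172
P(M+4) = 6 × 0.432^2 × 0.568^2 = 0.361256
P(M+6) = 4 × 0.432^1 × 0.568^3 = 0.316657
P(M+8) = 0.568^4 = 0.104086
The M+4 peak is largest (0.361256); scaling to 100 gives 9.6 : 50.7 : 100.0 : 87.7 : 28.8.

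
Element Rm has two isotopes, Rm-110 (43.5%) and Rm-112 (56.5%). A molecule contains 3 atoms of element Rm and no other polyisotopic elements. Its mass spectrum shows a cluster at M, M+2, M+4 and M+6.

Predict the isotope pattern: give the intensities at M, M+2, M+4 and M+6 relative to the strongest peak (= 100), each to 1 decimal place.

The 3 Rm atoms are independent, so intensities follow the terms of (0.435 + 0.565)^3.
P(M) = 0.435^3 = 0.082313
P(M+2) = 3 × 0.435^2 × 0.565^1 = 0.320736
P(M+4) = 3 × 0.435^1 × 0.565^2 = 0.416589
P(M+6) = 0.565^3 = 0.180362
The M+4 peak is largest (0.416589); scaling to 100 gives 19.8 : 77.0 : 100.0 : 43.3.

19.8 : 77.0 : 100.0 : 43.3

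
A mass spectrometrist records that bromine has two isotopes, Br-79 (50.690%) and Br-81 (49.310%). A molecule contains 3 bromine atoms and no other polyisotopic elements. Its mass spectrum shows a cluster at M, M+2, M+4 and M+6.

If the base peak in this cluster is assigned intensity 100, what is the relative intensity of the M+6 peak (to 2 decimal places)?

Term probabilities: M 0.1302, M+2 0.3801, M+4 0.3698, M+6 0.1199. Base peak = M+2.
P(M+2) = C(3,1) × 0.50690^2 × 0.49310^1 = 3 × 0.25694761 × 0.4931 = 0.380103 (base)
P(M+6) = C(3,3) × 0.50690^0 × 0.49310^3 = 1 × 1.0000 × 0.11989609 = 0.119896
Relative intensity = 0.119896 / 0.380103 × 100 = 31.54

31.54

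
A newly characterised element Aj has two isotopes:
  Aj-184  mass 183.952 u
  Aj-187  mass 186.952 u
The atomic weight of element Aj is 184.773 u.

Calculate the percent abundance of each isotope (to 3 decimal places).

Aj-184: 72.633%, Aj-187: 27.367%

Let x be the fractional abundance of Aj-184; then Aj-187 has abundance 1 − x.
183.952·x + 186.952·(1 − x) = 184.773
(183.952 − 186.952)·x = 184.773 − 186.952
x = -2.179 / -3.000 = 0.72633 → 72.633% Aj-184, 27.367% Aj-187.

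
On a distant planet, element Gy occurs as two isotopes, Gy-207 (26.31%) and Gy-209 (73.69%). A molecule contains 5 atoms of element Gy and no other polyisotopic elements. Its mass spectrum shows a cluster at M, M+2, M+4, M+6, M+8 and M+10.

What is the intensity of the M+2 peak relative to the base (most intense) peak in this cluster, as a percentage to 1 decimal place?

Term probabilities: M 0.0013, M+2 0.0177, M+4 0.0989, M+6 0.2770, M+8 0.3879, M+10 0.2173. Base peak = M+8.
P(M+8) = C(5,4) × 0.2631^1 × 0.7369^4 = 5 × 0.2631 × 0.29487247 = 0.387905 (base)
P(M+2) = C(5,1) × 0.2631^4 × 0.7369^1 = 5 × 0.00479163 × 0.7369 = 0.017655
Relative intensity = 0.017655 / 0.387905 × 100 = 4.6

4.6%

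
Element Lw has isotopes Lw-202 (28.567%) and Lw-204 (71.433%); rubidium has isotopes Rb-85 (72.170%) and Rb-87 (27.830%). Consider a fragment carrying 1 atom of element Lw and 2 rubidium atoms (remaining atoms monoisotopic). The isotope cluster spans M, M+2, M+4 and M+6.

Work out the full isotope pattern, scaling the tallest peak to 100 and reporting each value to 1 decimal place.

30.6 : 100.0 : 63.5 : 11.4

Element Lw pattern (n=1): 0.28567 : 0.71433
Rubidium pattern (n=2): 0.52085089 : 0.40169822 : 0.07745089
Convolve the two distributions (both contribute in 2-u steps):
  M: 0.28567×0.52085089 = 0.148791
  M+2: 0.28567×0.40169822 + 0.71433×0.52085089 = 0.486813
  M+4: 0.28567×0.07745089 + 0.71433×0.40169822 = 0.309070
  M+6: 0.71433×0.07745089 = 0.055325
Scale to base peak (0.486813) = 100: 30.6 : 100.0 : 63.5 : 11.4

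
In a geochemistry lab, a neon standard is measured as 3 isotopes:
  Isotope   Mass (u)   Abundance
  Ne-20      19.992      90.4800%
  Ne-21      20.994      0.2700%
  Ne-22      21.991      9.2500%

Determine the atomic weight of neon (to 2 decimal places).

20.18 u

Average mass = Σ (abundance × isotope mass) = 0.904800 × 19.992 + 0.002700 × 20.994 + 0.092500 × 21.991
= 18.0888 + 0.0567 + 2.0342 = 20.1797 u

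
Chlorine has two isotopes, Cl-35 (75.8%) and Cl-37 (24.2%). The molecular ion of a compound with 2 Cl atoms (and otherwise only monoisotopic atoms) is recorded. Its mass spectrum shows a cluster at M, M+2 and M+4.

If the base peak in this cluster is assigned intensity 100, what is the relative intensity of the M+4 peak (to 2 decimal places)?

Binomial terms of (0.758 + 0.242)^2: M 0.5746, M+2 0.3669, M+4 0.0586 → M is the base peak.
P(M) = C(2,0) × 0.758^2 × 0.242^0 = 1 × 0.574564 × 1.0000 = 0.574564 (base)
P(M+4) = C(2,2) × 0.758^0 × 0.242^2 = 1 × 1.0000 × 0.058564 = 0.058564
Relative intensity = 0.058564 / 0.574564 × 100 = 10.19

10.19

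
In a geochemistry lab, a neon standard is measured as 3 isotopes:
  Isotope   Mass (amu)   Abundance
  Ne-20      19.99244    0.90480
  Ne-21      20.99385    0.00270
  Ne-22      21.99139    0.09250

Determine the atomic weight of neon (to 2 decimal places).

Weight each isotope mass by its fractional abundance: 0.90480 × 19.99244 + 0.00270 × 20.99385 + 0.09250 × 21.99139
= 18.089160 + 0.056683 + 2.034204 = 20.180047 amu

20.18 amu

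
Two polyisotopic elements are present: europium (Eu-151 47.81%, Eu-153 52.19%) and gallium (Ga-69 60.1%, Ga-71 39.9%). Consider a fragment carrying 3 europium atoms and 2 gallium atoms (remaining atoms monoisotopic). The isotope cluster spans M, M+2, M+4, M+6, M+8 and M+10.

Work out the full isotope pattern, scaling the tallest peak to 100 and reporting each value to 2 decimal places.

Europium pattern (n=3): 0.10928391 : 0.3578871 : 0.39067407 : 0.14215492
Gallium pattern (n=2): 0.361201 : 0.479598 : 0.159201
Convolve the two distributions (both contribute in 2-u steps):
  M: 0.10928391×0.361201 = 0.039473
  M+2: 0.10928391×0.479598 + 0.3578871×0.361201 = 0.181682
  M+4: 0.10928391×0.159201 + 0.3578871×0.479598 + 0.39067407×0.361201 = 0.330152
  M+6: 0.3578871×0.159201 + 0.39067407×0.479598 + 0.14215492×0.361201 = 0.295689
  M+8: 0.39067407×0.159201 + 0.14215492×0.479598 = 0.130373
  M+10: 0.14215492×0.159201 = 0.022631
Scale to base peak (0.330152) = 100: 11.96 : 55.03 : 100.00 : 89.56 : 39.49 : 6.85

11.96 : 55.03 : 100.00 : 89.56 : 39.49 : 6.85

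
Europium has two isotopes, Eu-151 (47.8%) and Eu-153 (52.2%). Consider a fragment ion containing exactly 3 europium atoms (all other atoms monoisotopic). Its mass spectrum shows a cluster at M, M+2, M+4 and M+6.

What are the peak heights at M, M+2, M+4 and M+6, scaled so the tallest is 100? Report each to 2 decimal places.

27.95 : 91.57 : 100.00 : 36.40

Expanding (0.478 + 0.522)^3:
P(M) = 0.478^3 = 0.109215
P(M+2) = 3 × 0.478^2 × 0.522^1 = 0.357806
P(M+4) = 3 × 0.478^1 × 0.522^2 = 0.390742
P(M+6) = 0.522^3 = 0.142237
The M+4 peak is largest (0.390742); scaling to 100 gives 27.95 : 91.57 : 100.00 : 36.40.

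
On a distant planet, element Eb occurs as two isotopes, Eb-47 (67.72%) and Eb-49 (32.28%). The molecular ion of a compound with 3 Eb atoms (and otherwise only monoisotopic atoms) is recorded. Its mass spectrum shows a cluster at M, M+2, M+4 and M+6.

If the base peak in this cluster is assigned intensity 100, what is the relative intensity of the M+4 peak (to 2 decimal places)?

47.67

Binomial terms of (0.6772 + 0.3228)^3: M 0.3106, M+2 0.4441, M+4 0.2117, M+6 0.0336 → M+2 is the base peak.
P(M+2) = C(3,1) × 0.6772^2 × 0.3228^1 = 3 × 0.45859984 × 0.3228 = 0.444108 (base)
P(M+4) = C(3,2) × 0.6772^1 × 0.3228^2 = 3 × 0.6772 × 0.10419984 = 0.211692
Relative intensity = 0.211692 / 0.444108 × 100 = 47.67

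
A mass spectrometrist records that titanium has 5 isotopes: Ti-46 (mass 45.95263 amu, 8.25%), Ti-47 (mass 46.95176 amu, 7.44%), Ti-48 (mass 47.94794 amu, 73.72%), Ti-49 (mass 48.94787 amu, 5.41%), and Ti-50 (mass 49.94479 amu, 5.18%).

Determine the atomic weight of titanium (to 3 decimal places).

47.867 amu

Weight each isotope mass by its fractional abundance: 0.0825 × 45.95263 + 0.0744 × 46.95176 + 0.7372 × 47.94794 + 0.0541 × 48.94787 + 0.0518 × 49.94479
= 3.791092 + 3.493211 + 35.347221 + 2.648080 + 2.587140 = 47.866744 amu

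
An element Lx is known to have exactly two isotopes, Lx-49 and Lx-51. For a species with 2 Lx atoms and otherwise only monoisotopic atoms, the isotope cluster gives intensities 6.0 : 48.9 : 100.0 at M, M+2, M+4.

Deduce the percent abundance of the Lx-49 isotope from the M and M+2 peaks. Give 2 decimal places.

Let p = fractional abundance of Lx-49. I(M+2)/I(M) = [C(2,1)·p^1·(1−p)] / p^2 = 2·(1−p)/p = 48.9/6.0 = 8.1500
(1−p)/p = 8.1500/2 = 4.0750  ⇒  p = 1/(1 + 4.0750) = 0.1970
Lx-49: 19.70%, Lx-51: 80.30%.

19.70%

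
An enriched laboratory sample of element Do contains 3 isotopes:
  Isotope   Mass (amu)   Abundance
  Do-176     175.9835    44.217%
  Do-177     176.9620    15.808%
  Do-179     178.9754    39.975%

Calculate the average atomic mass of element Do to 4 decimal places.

177.3342 amu

Ar = Σ fᵢ·mᵢ = 0.44217 × 175.9835 + 0.15808 × 176.9620 + 0.39975 × 178.9754
= 77.81462 + 27.97415 + 71.54542 = 177.33419 amu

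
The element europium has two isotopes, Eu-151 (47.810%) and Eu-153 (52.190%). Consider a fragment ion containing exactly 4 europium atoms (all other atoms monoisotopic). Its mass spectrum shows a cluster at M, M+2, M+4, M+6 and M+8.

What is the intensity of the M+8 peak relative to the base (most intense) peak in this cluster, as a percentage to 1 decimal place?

19.9%

Term probabilities: M 0.0522, M+2 0.2281, M+4 0.3736, M+6 0.2719, M+8 0.0742. Base peak = M+4.
P(M+4) = C(4,2) × 0.47810^2 × 0.52190^2 = 6 × 0.22857961 × 0.27237961 = 0.373563 (base)
P(M+8) = C(4,4) × 0.47810^0 × 0.52190^4 = 1 × 1.0000 × 0.07419065 = 0.074191
Relative intensity = 0.074191 / 0.373563 × 100 = 19.9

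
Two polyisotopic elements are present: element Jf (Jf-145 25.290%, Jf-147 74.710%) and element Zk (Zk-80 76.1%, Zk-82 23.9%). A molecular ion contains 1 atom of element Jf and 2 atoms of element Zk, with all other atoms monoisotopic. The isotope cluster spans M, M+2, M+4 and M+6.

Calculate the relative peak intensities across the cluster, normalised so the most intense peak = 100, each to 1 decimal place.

Element Jf pattern (n=1): 0.2529 : 0.7471
Element Zk pattern (n=2): 0.579121 : 0.363758 : 0.057121
Convolve the two distributions (both contribute in 2-u steps):
  M: 0.2529×0.579121 = 0.146460
  M+2: 0.2529×0.363758 + 0.7471×0.579121 = 0.524656
  M+4: 0.2529×0.057121 + 0.7471×0.363758 = 0.286210
  M+6: 0.7471×0.057121 = 0.042675
Scale to base peak (0.524656) = 100: 27.9 : 100.0 : 54.6 : 8.1

27.9 : 100.0 : 54.6 : 8.1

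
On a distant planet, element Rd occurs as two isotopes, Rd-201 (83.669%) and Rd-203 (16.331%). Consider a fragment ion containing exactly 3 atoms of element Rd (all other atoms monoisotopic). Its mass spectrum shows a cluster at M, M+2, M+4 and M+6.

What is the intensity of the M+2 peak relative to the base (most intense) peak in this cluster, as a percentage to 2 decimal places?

Term probabilities: M 0.5857, M+2 0.3430, M+4 0.0669, M+6 0.0044. Base peak = M.
P(M) = C(3,0) × 0.83669^3 × 0.16331^0 = 1 × 0.58572497 × 1.0000 = 0.585725 (base)
P(M+2) = C(3,1) × 0.83669^2 × 0.16331^1 = 3 × 0.70005016 × 0.16331 = 0.342976
Relative intensity = 0.342976 / 0.585725 × 100 = 58.56

58.56%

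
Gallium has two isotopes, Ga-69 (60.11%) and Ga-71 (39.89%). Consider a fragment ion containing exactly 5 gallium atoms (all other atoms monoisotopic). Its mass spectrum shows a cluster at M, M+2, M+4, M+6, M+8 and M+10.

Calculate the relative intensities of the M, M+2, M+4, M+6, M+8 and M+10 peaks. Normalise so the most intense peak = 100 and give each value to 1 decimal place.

Each Ga atom is independently Ga-69 (p = 0.6011) or Ga-71 (q = 0.3989); the cluster is the binomial expansion (p + q)^5.
P(M) = 0.6011^5 = 0.078475
P(M+2) = 5 × 0.6011^4 × 0.3989^1 = 0.260388
P(M+4) = 10 × 0.6011^3 × 0.3989^2 = 0.345596
P(M+6) = 10 × 0.6011^2 × 0.3989^3 = 0.229343
P(M+8) = 5 × 0.6011^1 × 0.3989^4 = 0.076098
P(M+10) = 0.3989^5 = 0.010100
The M+4 peak is largest (0.345596); scaling to 100 gives 22.7 : 75.3 : 100.0 : 66.4 : 22.0 : 2.9.

22.7 : 75.3 : 100.0 : 66.4 : 22.0 : 2.9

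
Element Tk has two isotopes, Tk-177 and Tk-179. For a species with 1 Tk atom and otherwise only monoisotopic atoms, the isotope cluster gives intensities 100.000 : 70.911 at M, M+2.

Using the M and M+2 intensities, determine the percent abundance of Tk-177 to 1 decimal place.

Let p = fractional abundance of Tk-177. I(M+2)/I(M) = [C(1,1)·p^0·(1−p)] / p^1 = 1·(1−p)/p = 70.911/100.000 = 0.7091
(1−p)/p = 0.7091/1 = 0.7091  ⇒  p = 1/(1 + 0.7091) = 0.5851
Tk-177: 58.5%, Tk-179: 41.5%.

58.5%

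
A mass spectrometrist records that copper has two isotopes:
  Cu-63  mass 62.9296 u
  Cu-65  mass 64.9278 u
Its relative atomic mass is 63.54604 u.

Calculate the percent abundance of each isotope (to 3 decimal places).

With x = fraction of Cu-63 (so Cu-65 is 1 − x):
62.9296·x + 64.9278·(1 − x) = 63.54604
(62.9296 − 64.9278)·x = 63.54604 − 64.9278
x = -1.38176 / -1.9982 = 0.69150 → 69.150% Cu-63, 30.850% Cu-65.

Cu-63: 69.150%, Cu-65: 30.850%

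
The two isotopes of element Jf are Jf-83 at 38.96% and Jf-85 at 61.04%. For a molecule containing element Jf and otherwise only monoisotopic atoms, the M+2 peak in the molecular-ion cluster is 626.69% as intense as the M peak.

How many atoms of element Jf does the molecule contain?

The M+2/M ratio from n Jf atoms is n · q/p = n · 0.6104/0.3896.
n = 6.2669 × 0.3896/0.6104 = 4.00 ≈ 4

4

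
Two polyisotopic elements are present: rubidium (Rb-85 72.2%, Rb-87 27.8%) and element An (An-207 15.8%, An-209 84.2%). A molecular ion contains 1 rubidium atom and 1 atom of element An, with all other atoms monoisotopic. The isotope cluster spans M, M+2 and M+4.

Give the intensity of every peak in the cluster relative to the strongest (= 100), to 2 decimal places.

17.50 : 100.00 : 35.91

Rubidium pattern (n=1): 0.7220 : 0.2780
Element An pattern (n=1): 0.1580 : 0.8420
Convolve the two distributions (both contribute in 2-u steps):
  M: 0.7220×0.1580 = 0.114076
  M+2: 0.7220×0.8420 + 0.2780×0.1580 = 0.651848
  M+4: 0.2780×0.8420 = 0.234076
Scale to base peak (0.651848) = 100: 17.50 : 100.00 : 35.91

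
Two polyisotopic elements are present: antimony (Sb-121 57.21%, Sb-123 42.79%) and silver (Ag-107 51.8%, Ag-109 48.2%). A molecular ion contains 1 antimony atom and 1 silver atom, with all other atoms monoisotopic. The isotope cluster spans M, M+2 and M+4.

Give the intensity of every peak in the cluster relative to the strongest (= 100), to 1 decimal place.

59.6 : 100.0 : 41.5

Antimony pattern (n=1): 0.5721 : 0.4279
Silver pattern (n=1): 0.5180 : 0.4820
Convolve the two distributions (both contribute in 2-u steps):
  M: 0.5721×0.5180 = 0.296348
  M+2: 0.5721×0.4820 + 0.4279×0.5180 = 0.497404
  M+4: 0.4279×0.4820 = 0.206248
Scale to base peak (0.497404) = 100: 59.6 : 100.0 : 41.5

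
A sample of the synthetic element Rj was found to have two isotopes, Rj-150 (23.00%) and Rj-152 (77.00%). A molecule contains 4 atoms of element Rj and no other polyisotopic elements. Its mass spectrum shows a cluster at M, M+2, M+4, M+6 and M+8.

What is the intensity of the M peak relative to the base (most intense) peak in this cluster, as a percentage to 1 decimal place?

0.7%

Binomial terms of (0.2300 + 0.7700)^4: M 0.0028, M+2 0.0375, M+4 0.1882, M+6 0.4200, M+8 0.3515 → M+6 is the base peak.
P(M+6) = C(4,3) × 0.2300^1 × 0.7700^3 = 4 × 0.2300 × 0.456533 = 0.420010 (base)
P(M) = C(4,0) × 0.2300^4 × 0.7700^0 = 1 × 0.00279841 × 1.0000 = 0.002798
Relative intensity = 0.002798 / 0.420010 × 100 = 0.7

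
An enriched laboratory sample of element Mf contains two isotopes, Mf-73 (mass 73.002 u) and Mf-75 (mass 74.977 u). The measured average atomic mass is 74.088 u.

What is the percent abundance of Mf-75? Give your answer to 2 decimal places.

Let x be the fractional abundance of Mf-73; then Mf-75 has abundance 1 − x.
73.002·x + 74.977·(1 − x) = 74.088
(73.002 − 74.977)·x = 74.088 − 74.977
x = -0.889 / -1.975 = 0.45013 → 45.01% Mf-73, 54.99% Mf-75.

54.99%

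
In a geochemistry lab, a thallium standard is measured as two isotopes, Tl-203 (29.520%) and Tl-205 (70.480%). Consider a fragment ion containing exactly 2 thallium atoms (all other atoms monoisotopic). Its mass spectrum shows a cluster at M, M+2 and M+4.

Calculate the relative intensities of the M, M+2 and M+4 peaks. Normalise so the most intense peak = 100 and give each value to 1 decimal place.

Expanding (0.29520 + 0.70480)^2:
P(M) = 0.29520^2 = 0.087143
P(M+2) = 2 × 0.29520^1 × 0.70480^1 = 0.416114
P(M+4) = 0.70480^2 = 0.496743
The M+4 peak is largest (0.496743); scaling to 100 gives 17.5 : 83.8 : 100.0.

17.5 : 83.8 : 100.0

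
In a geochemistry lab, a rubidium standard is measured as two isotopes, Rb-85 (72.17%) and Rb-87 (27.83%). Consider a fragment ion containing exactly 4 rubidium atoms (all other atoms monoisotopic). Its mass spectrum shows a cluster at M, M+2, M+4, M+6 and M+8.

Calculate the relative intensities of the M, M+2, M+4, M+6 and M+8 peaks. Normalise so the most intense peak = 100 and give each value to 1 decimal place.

Expanding (0.7217 + 0.2783)^4:
P(M) = 0.7217^4 = 0.271286
P(M+2) = 4 × 0.7217^3 × 0.2783^1 = 0.418450
P(M+4) = 6 × 0.7217^2 × 0.2783^2 = 0.242042
P(M+6) = 4 × 0.7217^1 × 0.2783^3 = 0.062224
P(M+8) = 0.2783^4 = 0.005999
The M+2 peak is largest (0.418450); scaling to 100 gives 64.8 : 100.0 : 57.8 : 14.9 : 1.4.

64.8 : 100.0 : 57.8 : 14.9 : 1.4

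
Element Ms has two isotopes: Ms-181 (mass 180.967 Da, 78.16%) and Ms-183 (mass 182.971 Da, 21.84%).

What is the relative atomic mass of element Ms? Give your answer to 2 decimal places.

181.40 Da

Ar = Σ fᵢ·mᵢ = 0.7816 × 180.967 + 0.2184 × 182.971
= 141.4438 + 39.9609 = 181.4047 Da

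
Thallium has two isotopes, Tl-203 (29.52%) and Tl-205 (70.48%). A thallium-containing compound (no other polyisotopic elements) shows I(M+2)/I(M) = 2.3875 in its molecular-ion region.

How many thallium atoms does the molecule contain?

The M+2/M ratio from n Tl atoms is n · q/p = n · 0.7048/0.2952.
n = 2.3875 × 0.2952/0.7048 = 1.00 ≈ 1

1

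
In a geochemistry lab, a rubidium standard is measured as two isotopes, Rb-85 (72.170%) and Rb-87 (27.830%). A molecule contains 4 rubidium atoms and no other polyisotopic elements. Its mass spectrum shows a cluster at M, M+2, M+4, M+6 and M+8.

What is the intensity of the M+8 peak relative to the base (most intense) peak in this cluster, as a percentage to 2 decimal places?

1.43%

(0.72170 + 0.27830)^4 gives M 0.2713, M+2 0.4184, M+4 0.2420, M+6 0.0622, M+8 0.0060; the largest is M+2.
P(M+2) = C(4,1) × 0.72170^3 × 0.27830^1 = 4 × 0.37589809 × 0.2783 = 0.418450 (base)
P(M+8) = C(4,4) × 0.72170^0 × 0.27830^4 = 1 × 1.0000 × 0.00599864 = 0.005999
Relative intensity = 0.005999 / 0.418450 × 100 = 1.43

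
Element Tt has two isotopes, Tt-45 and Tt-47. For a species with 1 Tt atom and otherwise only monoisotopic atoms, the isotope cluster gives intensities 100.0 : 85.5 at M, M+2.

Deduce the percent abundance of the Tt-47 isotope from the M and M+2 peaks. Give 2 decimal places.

46.09%

If p is the fraction of Tt that is Tt-45, then I(M+2)/I(M) = [C(1,1)·p^0·(1−p)] / p^1 = 1·(1−p)/p = 85.5/100.0 = 0.8550
(1−p)/p = 0.8550/1 = 0.8550  ⇒  p = 1/(1 + 0.8550) = 0.5391
Tt-45: 53.91%, Tt-47: 46.09%.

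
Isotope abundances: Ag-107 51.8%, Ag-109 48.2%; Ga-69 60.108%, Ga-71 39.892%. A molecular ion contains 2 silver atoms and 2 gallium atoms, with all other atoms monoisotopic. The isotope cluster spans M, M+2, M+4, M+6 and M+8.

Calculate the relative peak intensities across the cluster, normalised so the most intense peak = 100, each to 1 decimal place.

Silver pattern (n=2): 0.268324 : 0.499352 : 0.232324
Gallium pattern (n=2): 0.36129717 : 0.47956567 : 0.15913717
Convolve the two distributions (both contribute in 2-u steps):
  M: 0.268324×0.36129717 = 0.096945
  M+2: 0.268324×0.47956567 + 0.499352×0.36129717 = 0.309093
  M+4: 0.268324×0.15913717 + 0.499352×0.47956567 + 0.232324×0.36129717 = 0.366110
  M+6: 0.499352×0.15913717 + 0.232324×0.47956567 = 0.190880
  M+8: 0.232324×0.15913717 = 0.036971
Scale to base peak (0.366110) = 100: 26.5 : 84.4 : 100.0 : 52.1 : 10.1

26.5 : 84.4 : 100.0 : 52.1 : 10.1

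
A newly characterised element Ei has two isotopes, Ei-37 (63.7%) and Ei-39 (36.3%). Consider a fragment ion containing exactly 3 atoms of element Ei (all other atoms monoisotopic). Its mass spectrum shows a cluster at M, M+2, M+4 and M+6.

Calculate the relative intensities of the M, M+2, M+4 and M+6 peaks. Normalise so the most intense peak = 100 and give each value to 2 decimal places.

The 3 Ei atoms are independent, so intensities follow the terms of (0.637 + 0.363)^3.
P(M) = 0.637^3 = 0.258475
P(M+2) = 3 × 0.637^2 × 0.363^1 = 0.441882
P(M+4) = 3 × 0.637^1 × 0.363^2 = 0.251811
P(M+6) = 0.363^3 = 0.047832
The M+2 peak is largest (0.441882); scaling to 100 gives 58.49 : 100.00 : 56.99 : 10.82.

58.49 : 100.00 : 56.99 : 10.82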